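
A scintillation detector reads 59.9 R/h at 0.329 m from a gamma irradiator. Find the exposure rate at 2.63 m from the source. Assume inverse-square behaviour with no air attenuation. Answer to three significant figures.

0.937 R/h

Using I₁d₁² = I₂d₂², the rate at 2.63 m is
59.9 × (0.329/2.63)² = 59.9 × 0.01565 = 0.9374 R/h.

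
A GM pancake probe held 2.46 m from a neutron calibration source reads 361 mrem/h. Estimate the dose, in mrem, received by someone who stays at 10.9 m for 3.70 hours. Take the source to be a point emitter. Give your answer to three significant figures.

Using I₁d₁² = I₂d₂², rate at 10.9 m:
361 × (2.46/10.9)² = 361 × 0.05094 = 18.39 mrem/h.
Dose = rate × time = 18.39 mrem/h × 3.700 h = 68.04 mrem.

68.0 mrem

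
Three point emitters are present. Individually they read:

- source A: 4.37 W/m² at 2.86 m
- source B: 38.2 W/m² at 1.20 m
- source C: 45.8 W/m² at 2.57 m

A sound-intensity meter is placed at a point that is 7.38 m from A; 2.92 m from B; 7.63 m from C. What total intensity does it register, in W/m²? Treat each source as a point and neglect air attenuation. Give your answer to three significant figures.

By superposition, sum each source's inverse-square contribution:
A: 4.37 × (2.86/7.38)² = 0.6563 W/m²
B: 38.2 × (1.20/2.92)² = 6.451 W/m²
C: 45.8 × (2.57/7.63)² = 5.196 W/m²
Total = 0.6563 + 6.451 + 5.196 = 12.30 W/m².

12.3 W/m²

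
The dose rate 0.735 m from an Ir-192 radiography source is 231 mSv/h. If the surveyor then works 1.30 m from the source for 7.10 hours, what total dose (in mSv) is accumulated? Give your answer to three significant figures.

524 mSv

Since intensity falls as 1/r², rate at 1.30 m:
231 × (0.735/1.30)² = 231 × 0.3197 = 73.85 mSv/h.
Dose = rate × time = 73.85 mSv/h × 7.100 h = 524.3 mSv.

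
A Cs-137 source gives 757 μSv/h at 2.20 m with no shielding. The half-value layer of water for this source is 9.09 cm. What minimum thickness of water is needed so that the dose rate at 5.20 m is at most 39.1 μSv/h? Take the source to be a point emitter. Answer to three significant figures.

16.3 cm

At 5.20 m, distance alone gives 757 × (2.20/5.20)² = 757 × 0.1790 = 135.5 μSv/h.
Further attenuation needed: 135.5/39.1 = 3.465.
n = log₂(3.465) = 1.793 half-value layers.
Thickness = 1.793 × 9.09 cm = 16.30 cm.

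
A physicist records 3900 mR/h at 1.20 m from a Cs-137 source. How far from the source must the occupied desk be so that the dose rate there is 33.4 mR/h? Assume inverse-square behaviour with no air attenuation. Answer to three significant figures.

13.0 m

By the inverse-square law, d₂ = d₁·√(I₁/I₂).
I₁/I₂ = 3900/33.4 = 116.8, so d₂ = 1.20 × √116.8 = 12.97 m.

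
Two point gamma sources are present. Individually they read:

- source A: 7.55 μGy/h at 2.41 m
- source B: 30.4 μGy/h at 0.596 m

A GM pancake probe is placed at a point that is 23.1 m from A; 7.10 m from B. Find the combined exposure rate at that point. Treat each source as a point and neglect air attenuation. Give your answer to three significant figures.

0.296 μGy/h

By superposition, sum each source's inverse-square contribution:
A: 7.55 × (2.41/23.1)² = 0.08218 μGy/h
B: 30.4 × (0.596/7.10)² = 0.2142 μGy/h
Total = 0.08218 + 0.2142 = 0.2964 μGy/h.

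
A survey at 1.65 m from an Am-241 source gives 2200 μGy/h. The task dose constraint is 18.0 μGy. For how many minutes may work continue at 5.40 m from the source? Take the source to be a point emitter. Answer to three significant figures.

Applying the 1/r² law, rate at 5.40 m:
(1.65/5.40)² = 0.09336, so 2200 × 0.09336 = 205.4 μGy/h.
Stay time = 18.0 μGy ÷ 205.4 μGy/h = 0.08763 h = 5.258 min.

5.26 min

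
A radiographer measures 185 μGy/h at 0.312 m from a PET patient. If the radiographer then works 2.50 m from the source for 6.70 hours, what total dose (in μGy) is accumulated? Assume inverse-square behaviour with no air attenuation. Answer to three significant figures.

19.3 μGy

Since intensity falls as 1/r², rate at 2.50 m:
(0.312/2.50)² = 0.01558, so 185 × 0.01558 = 2.882 μGy/h.
Dose = rate × time = 2.882 μGy/h × 6.700 h = 19.31 μGy.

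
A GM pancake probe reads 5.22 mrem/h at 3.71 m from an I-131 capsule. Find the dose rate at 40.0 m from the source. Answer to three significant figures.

Intensity scales as (d₁/d₂)², so the rate at 40.0 m is
(3.71/40.0)² = 0.008603, so 5.22 × 0.008603 = 0.04491 mrem/h.

0.0449 mrem/h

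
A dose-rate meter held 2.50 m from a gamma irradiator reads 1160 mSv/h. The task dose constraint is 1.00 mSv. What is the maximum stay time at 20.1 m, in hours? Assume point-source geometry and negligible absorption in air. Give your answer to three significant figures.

Since intensity falls as 1/r², rate at 20.1 m:
(2.50/20.1)² = 0.01547, so 1160 × 0.01547 = 17.95 mSv/h.
Stay time = 1.00 mSv ÷ 17.95 mSv/h = 0.05571 h.

0.0557 h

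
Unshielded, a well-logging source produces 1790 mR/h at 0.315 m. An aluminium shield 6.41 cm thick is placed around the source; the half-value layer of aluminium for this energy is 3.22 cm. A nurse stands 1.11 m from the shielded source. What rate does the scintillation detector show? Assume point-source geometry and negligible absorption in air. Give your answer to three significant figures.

36.3 mR/h

Distance alone: 1790 × (0.315/1.11)² = 1790 × 0.08053 = 144.1 mR/h.
Shield: 6.41/3.22 = 1.991 half-value layers → attenuation 2^(−1.991) = 0.2516.
Combined: 144.1 × 0.2516 = 36.26 mR/h.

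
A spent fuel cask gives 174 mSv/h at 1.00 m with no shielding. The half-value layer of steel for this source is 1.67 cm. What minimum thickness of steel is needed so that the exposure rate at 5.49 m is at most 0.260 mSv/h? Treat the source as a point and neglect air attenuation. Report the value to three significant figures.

7.47 cm

At 5.49 m, distance alone gives 174 × (1.00/5.49)² = 174 × 0.03318 = 5.773 mSv/h.
Further attenuation needed: 5.773/0.260 = 22.20.
n = log₂(22.20) = 4.472 half-value layers.
Thickness = 4.472 × 1.67 cm = 7.468 cm.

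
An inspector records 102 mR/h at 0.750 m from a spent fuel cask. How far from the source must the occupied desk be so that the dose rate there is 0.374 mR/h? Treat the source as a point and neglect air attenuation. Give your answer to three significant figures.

12.4 m

Applying the 1/r² law, d₂ = d₁·√(I₁/I₂).
I₁/I₂ = 102/0.374 = 272.7, so d₂ = 0.750 × √272.7 = 12.39 m.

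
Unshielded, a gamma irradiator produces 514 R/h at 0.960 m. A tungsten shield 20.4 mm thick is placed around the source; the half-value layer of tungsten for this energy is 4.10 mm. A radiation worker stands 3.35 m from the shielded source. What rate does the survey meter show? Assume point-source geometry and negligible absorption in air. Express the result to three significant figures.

1.34 R/h

Distance alone: 514 × (0.960/3.35)² = 514 × 0.08212 = 42.21 R/h.
Shield: 20.4/4.10 = 4.976 half-value layers → attenuation 2^(−4.976) = 0.03177.
Combined: 42.21 × 0.03177 = 1.341 R/h.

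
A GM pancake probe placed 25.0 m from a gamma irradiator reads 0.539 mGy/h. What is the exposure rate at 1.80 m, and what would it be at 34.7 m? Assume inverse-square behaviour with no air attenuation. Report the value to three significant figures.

Applying the 1/r² law,
At 1.80 m: 0.539 × (25.0/1.80)² = 0.539 × 192.9 = 104.0 mGy/h
At 34.7 m: (1.80/34.7)² = 0.002691, so 104.0 × 0.002691 = 0.2799 mGy/h.

104 mGy/h; 0.280 mGy/h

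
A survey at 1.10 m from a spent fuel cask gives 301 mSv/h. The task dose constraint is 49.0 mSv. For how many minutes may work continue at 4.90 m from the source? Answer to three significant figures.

194 min

Since intensity falls as 1/r², rate at 4.90 m:
(1.10/4.90)² = 0.05040, so 301 × 0.05040 = 15.17 mSv/h.
Stay time = 49.0 mSv ÷ 15.17 mSv/h = 3.230 h = 193.8 min.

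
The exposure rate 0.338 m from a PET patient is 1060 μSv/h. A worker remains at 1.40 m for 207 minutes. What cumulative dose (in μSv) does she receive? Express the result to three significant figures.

213 μSv

Since intensity falls as 1/r², rate at 1.40 m:
1060 × (0.338/1.40)² = 1060 × 0.05829 = 61.79 μSv/h.
Dose = rate × time = 61.79 μSv/h × 3.450 h = 213.2 μSv.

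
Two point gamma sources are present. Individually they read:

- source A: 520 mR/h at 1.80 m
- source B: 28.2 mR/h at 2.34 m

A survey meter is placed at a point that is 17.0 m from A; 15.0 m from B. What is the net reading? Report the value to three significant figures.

6.52 mR/h

By superposition, sum each source's inverse-square contribution:
A: 520 × (1.80/17.0)² = 5.830 mR/h
B: 28.2 × (2.34/15.0)² = 0.6863 mR/h
Total = 5.830 + 0.6863 = 6.516 mR/h.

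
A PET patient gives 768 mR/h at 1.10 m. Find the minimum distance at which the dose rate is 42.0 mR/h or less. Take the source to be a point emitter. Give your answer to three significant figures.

Intensity scales as (d₁/d₂)², so d₂ = d₁·√(I₁/I₂).
I₁/I₂ = 768/42.0 = 18.29, so d₂ = 1.10 × √18.29 = 4.704 m.

4.70 m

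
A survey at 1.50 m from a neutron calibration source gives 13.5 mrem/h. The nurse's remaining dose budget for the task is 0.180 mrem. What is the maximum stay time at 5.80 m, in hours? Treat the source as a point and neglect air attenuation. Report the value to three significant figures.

0.199 h

Applying the 1/r² law, rate at 5.80 m:
13.5 × (1.50/5.80)² = 13.5 × 0.06688 = 0.9029 mrem/h.
Stay time = 0.180 mrem ÷ 0.9029 mrem/h = 0.1994 h.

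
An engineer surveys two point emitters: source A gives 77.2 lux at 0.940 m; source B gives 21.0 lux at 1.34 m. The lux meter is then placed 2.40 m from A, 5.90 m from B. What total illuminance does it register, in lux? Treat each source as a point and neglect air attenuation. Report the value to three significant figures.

By superposition, sum each source's inverse-square contribution:
A: 77.2 × (0.940/2.40)² = 11.84 lux
B: 21.0 × (1.34/5.90)² = 1.083 lux
Total = 11.84 + 1.083 = 12.92 lux.

12.9 lux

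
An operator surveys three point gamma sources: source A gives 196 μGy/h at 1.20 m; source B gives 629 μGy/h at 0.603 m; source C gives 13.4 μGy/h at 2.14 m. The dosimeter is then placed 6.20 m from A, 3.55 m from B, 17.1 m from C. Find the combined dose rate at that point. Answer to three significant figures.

25.7 μGy/h

By superposition, sum each source's inverse-square contribution:
A: 196 × (1.20/6.20)² = 7.342 μGy/h
B: 629 × (0.603/3.55)² = 18.15 μGy/h
C: 13.4 × (2.14/17.1)² = 0.2099 μGy/h
Total = 7.342 + 18.15 + 0.2099 = 25.70 μGy/h.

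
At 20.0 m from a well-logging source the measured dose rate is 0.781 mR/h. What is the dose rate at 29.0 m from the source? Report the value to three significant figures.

Applying the 1/r² law, scaling from 20.0 m to 29.0 m:
0.781 × (20.0/29.0)² = 0.781 × 0.4756 = 0.3714 mR/h.

0.371 mR/h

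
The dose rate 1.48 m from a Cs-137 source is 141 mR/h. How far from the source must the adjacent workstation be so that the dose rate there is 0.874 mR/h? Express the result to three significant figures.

18.8 m

By the inverse-square law, d₂ = d₁·√(I₁/I₂).
I₁/I₂ = 141/0.874 = 161.3, so d₂ = 1.48 × √161.3 = 18.80 m.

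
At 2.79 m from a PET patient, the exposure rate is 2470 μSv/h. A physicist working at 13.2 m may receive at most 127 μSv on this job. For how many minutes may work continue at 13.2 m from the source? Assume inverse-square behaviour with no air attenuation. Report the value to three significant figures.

Applying the 1/r² law, rate at 13.2 m:
2470 × (2.79/13.2)² = 2470 × 0.04467 = 110.3 μSv/h.
Stay time = 127 μSv ÷ 110.3 μSv/h = 1.151 h = 69.06 min.

69.1 min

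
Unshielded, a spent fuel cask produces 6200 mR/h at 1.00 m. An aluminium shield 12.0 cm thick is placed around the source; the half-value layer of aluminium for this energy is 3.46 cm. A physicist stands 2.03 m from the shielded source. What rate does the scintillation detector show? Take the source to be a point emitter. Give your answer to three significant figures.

136 mR/h

Distance alone: (1.00/2.03)² = 0.2427, so 6200 × 0.2427 = 1505 mR/h.
Shield: 12.0/3.46 = 3.468 half-value layers → attenuation 2^(−3.468) = 0.09037.
Combined: 1505 × 0.09037 = 136.0 mR/h.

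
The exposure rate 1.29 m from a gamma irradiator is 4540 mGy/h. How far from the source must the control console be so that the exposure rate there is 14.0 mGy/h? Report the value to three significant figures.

23.2 m

Intensity scales as (d₁/d₂)², so d₂ = d₁·√(I₁/I₂).
I₁/I₂ = 4540/14.0 = 324.3, so d₂ = 1.29 × √324.3 = 23.23 m.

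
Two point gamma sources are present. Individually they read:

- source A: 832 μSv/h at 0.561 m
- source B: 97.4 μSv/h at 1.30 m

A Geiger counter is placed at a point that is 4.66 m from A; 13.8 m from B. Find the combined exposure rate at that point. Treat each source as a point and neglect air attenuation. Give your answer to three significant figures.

Each source contributes Iᵢ·(dᵢ/rᵢ)²; contributions add.
A: 832 × (0.561/4.66)² = 12.06 μSv/h
B: 97.4 × (1.30/13.8)² = 0.8643 μSv/h
Total = 12.06 + 0.8643 = 12.92 μSv/h.

12.9 μSv/h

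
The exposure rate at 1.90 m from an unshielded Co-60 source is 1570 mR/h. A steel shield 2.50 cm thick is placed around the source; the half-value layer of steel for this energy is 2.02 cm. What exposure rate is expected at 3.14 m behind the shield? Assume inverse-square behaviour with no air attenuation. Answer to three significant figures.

244 mR/h

Distance alone: 1570 × (1.90/3.14)² = 1570 × 0.3661 = 574.8 mR/h.
Shield: 2.50/2.02 = 1.238 half-value layers → attenuation 2^(−1.238) = 0.4240.
Combined: 574.8 × 0.4240 = 243.7 mR/h.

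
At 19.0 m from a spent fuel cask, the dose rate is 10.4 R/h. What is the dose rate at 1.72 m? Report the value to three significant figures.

Intensity scales as (d₁/d₂)², so the rate at 1.72 m is
(19.0/1.72)² = 122.0, so 10.4 × 122.0 = 1269 R/h.

1270 R/h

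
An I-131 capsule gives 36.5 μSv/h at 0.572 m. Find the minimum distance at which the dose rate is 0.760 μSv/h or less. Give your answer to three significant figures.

3.96 m

By the inverse-square law, d₂ = d₁·√(I₁/I₂).
I₁/I₂ = 36.5/0.760 = 48.03, so d₂ = 0.572 × √48.03 = 3.964 m.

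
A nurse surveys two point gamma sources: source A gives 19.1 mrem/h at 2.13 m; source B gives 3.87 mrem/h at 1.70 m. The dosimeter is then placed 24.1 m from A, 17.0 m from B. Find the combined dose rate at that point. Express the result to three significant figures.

0.188 mrem/h

By superposition, sum each source's inverse-square contribution:
A: 19.1 × (2.13/24.1)² = 0.1492 mrem/h
B: 3.87 × (1.70/17.0)² = 0.03870 mrem/h
Total = 0.1492 + 0.03870 = 0.1879 mrem/h.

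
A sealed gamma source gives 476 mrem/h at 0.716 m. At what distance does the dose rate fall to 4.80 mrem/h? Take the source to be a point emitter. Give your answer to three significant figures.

7.13 m

Intensity scales as (d₁/d₂)², so d₂ = d₁·√(I₁/I₂).
I₁/I₂ = 476/4.80 = 99.17, so d₂ = 0.716 × √99.17 = 7.130 m.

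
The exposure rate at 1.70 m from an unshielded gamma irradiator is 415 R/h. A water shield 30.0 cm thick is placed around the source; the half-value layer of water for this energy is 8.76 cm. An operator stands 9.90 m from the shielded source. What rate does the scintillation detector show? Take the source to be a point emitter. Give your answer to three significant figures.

1.14 R/h

Distance alone: 415 × (1.70/9.90)² = 415 × 0.02949 = 12.24 R/h.
Shield: 30.0/8.76 = 3.425 half-value layers → attenuation 2^(−3.425) = 0.09310.
Combined: 12.24 × 0.09310 = 1.140 R/h.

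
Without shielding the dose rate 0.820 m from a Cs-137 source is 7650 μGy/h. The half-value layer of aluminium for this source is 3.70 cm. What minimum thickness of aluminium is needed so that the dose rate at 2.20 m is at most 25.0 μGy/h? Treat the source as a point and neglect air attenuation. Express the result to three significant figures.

20.0 cm

At 2.20 m, distance alone gives 7650 × (0.820/2.20)² = 7650 × 0.1389 = 1063 μGy/h.
Further attenuation needed: 1063/25.0 = 42.52.
n = log₂(42.52) = 5.410 half-value layers.
Thickness = 5.410 × 3.70 cm = 20.02 cm.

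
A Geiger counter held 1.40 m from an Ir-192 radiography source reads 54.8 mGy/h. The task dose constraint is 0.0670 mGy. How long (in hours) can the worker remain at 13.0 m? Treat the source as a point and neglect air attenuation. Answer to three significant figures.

Applying the 1/r² law, rate at 13.0 m:
(1.40/13.0)² = 0.01160, so 54.8 × 0.01160 = 0.6357 mGy/h.
Stay time = 0.0670 mGy ÷ 0.6357 mGy/h = 0.1054 h.

0.105 h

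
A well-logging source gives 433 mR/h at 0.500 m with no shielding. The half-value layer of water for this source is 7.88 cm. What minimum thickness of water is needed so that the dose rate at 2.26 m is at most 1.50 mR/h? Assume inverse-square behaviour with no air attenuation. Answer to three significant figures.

30.1 cm

At 2.26 m, distance alone gives 433 × (0.500/2.26)² = 433 × 0.04895 = 21.20 mR/h.
Further attenuation needed: 21.20/1.50 = 14.13.
n = log₂(14.13) = 3.821 half-value layers.
Thickness = 3.821 × 7.88 cm = 30.11 cm.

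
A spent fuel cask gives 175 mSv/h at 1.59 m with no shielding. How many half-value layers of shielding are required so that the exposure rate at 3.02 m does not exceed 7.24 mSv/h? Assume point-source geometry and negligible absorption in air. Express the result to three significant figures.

At 3.02 m, distance alone gives 175 × (1.59/3.02)² = 175 × 0.2772 = 48.51 mSv/h.
Further attenuation needed: 48.51/7.24 = 6.700.
n = log₂(6.700) = 2.744 half-value layers.

2.74 half-value layers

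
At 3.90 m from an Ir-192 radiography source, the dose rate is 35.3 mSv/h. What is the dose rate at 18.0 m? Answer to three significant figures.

1.66 mSv/h

Applying the 1/r² law, the rate at 18.0 m is
(3.90/18.0)² = 0.04694, so 35.3 × 0.04694 = 1.657 mSv/h.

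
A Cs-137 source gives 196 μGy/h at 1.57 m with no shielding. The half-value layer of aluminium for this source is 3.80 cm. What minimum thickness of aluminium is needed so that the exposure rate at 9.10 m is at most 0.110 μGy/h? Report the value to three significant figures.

21.8 cm

At 9.10 m, distance alone gives 196 × (1.57/9.10)² = 196 × 0.02977 = 5.835 μGy/h.
Further attenuation needed: 5.835/0.110 = 53.05.
n = log₂(53.05) = 5.729 half-value layers.
Thickness = 5.729 × 3.80 cm = 21.77 cm.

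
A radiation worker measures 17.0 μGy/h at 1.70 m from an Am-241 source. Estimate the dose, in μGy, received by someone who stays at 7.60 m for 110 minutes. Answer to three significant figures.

1.56 μGy

Since intensity falls as 1/r², rate at 7.60 m:
17.0 × (1.70/7.60)² = 17.0 × 0.05003 = 0.8505 μGy/h.
Dose = rate × time = 0.8505 μGy/h × 1.833 h = 1.559 μGy.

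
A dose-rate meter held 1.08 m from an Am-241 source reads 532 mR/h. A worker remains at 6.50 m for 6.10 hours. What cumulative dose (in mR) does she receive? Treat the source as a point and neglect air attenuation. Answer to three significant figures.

Since intensity falls as 1/r², rate at 6.50 m:
532 × (1.08/6.50)² = 532 × 0.02761 = 14.69 mR/h.
Dose = rate × time = 14.69 mR/h × 6.100 h = 89.61 mR.

89.6 mR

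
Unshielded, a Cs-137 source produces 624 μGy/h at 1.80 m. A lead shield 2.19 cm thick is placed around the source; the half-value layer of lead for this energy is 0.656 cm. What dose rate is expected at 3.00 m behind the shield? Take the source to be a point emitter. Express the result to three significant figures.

Distance alone: 624 × (1.80/3.00)² = 624 × 0.3600 = 224.6 μGy/h.
Shield: 2.19/0.656 = 3.338 half-value layers → attenuation 2^(−3.338) = 0.09889.
Combined: 224.6 × 0.09889 = 22.21 μGy/h.

22.2 μGy/h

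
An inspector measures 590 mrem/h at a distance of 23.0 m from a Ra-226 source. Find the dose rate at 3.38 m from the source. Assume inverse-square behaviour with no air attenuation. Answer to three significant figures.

27300 mrem/h

Intensity scales as (d₁/d₂)², so the rate at 3.38 m is
(23.0/3.38)² = 46.30, so 590 × 46.30 = 27320 mrem/h.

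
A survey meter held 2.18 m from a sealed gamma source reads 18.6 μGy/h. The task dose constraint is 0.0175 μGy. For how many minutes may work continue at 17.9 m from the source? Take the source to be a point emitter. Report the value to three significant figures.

Since intensity falls as 1/r², rate at 17.9 m:
18.6 × (2.18/17.9)² = 18.6 × 0.01483 = 0.2758 μGy/h.
Stay time = 0.0175 μGy ÷ 0.2758 μGy/h = 0.06345 h = 3.807 min.

3.81 min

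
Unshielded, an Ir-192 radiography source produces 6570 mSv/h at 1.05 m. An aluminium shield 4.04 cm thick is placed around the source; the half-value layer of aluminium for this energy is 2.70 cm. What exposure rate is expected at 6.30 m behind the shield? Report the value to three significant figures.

64.7 mSv/h

Distance alone: 6570 × (1.05/6.30)² = 6570 × 0.02778 = 182.5 mSv/h.
Shield: 4.04/2.70 = 1.496 half-value layers → attenuation 2^(−1.496) = 0.3545.
Combined: 182.5 × 0.3545 = 64.70 mSv/h.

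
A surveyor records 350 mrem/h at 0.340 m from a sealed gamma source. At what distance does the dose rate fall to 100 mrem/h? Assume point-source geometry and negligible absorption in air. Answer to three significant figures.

0.636 m

Using I₁d₁² = I₂d₂², d₂ = d₁·√(I₁/I₂).
I₁/I₂ = 350/100 = 3.500, so d₂ = 0.340 × √3.500 = 0.6361 m.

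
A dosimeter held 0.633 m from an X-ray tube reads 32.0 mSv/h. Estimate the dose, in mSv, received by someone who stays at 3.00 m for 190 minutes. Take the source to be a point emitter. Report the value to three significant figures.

Using I₁d₁² = I₂d₂², rate at 3.00 m:
(0.633/3.00)² = 0.04452, so 32.0 × 0.04452 = 1.425 mSv/h.
Dose = rate × time = 1.425 mSv/h × 3.167 h = 4.513 mSv.

4.51 mSv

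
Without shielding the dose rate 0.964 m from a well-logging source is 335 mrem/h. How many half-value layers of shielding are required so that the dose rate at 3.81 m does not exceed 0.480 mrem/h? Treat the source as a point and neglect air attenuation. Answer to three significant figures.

5.48 half-value layers

At 3.81 m, distance alone gives (0.964/3.81)² = 0.06402, so 335 × 0.06402 = 21.45 mrem/h.
Further attenuation needed: 21.45/0.480 = 44.69.
n = log₂(44.69) = 5.482 half-value layers.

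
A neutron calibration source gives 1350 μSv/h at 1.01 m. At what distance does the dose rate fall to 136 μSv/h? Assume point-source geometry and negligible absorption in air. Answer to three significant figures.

3.18 m

Applying the 1/r² law, d₂ = d₁·√(I₁/I₂).
I₁/I₂ = 1350/136 = 9.926, so d₂ = 1.01 × √9.926 = 3.182 m.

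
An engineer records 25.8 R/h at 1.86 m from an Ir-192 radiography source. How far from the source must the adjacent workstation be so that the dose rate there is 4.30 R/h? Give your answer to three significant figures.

By the inverse-square law, d₂ = d₁·√(I₁/I₂).
I₁/I₂ = 25.8/4.30 = 6.000, so d₂ = 1.86 × √6.000 = 4.556 m.

4.56 m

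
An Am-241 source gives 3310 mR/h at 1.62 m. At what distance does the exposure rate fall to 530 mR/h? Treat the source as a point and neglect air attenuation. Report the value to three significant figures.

4.05 m

Using I₁d₁² = I₂d₂², d₂ = d₁·√(I₁/I₂).
I₁/I₂ = 3310/530 = 6.245, so d₂ = 1.62 × √6.245 = 4.048 m.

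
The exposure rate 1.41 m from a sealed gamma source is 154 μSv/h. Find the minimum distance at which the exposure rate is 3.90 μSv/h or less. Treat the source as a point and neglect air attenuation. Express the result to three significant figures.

8.86 m

Intensity scales as (d₁/d₂)², so d₂ = d₁·√(I₁/I₂).
I₁/I₂ = 154/3.90 = 39.49, so d₂ = 1.41 × √39.49 = 8.861 m.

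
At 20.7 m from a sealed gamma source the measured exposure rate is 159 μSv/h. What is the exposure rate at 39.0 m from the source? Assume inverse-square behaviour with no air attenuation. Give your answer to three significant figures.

By the inverse-square law, scaling from 20.7 m to 39.0 m:
159 × (20.7/39.0)² = 159 × 0.2817 = 44.79 μSv/h.

44.8 μSv/h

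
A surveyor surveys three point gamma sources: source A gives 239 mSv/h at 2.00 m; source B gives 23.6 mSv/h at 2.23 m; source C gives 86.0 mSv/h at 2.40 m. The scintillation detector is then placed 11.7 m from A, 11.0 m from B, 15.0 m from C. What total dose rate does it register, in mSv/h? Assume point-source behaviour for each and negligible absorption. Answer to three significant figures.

By superposition, sum each source's inverse-square contribution:
A: 239 × (2.00/11.7)² = 6.984 mSv/h
B: 23.6 × (2.23/11.0)² = 0.9699 mSv/h
C: 86.0 × (2.40/15.0)² = 2.202 mSv/h
Total = 6.984 + 0.9699 + 2.202 = 10.16 mSv/h.

10.2 mSv/h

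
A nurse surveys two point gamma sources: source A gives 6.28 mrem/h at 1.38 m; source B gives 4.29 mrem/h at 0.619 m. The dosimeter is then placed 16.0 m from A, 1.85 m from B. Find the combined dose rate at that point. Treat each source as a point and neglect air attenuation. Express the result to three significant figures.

0.527 mrem/h

Each source contributes Iᵢ·(dᵢ/rᵢ)²; contributions add.
A: 6.28 × (1.38/16.0)² = 0.04672 mrem/h
B: 4.29 × (0.619/1.85)² = 0.4803 mrem/h
Total = 0.04672 + 0.4803 = 0.5270 mrem/h.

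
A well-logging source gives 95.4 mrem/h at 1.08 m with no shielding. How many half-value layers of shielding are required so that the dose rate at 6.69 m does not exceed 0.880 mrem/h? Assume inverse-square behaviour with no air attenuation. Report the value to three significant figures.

At 6.69 m, distance alone gives (1.08/6.69)² = 0.02606, so 95.4 × 0.02606 = 2.486 mrem/h.
Further attenuation needed: 2.486/0.880 = 2.825.
n = log₂(2.825) = 1.498 half-value layers.

1.50 half-value layers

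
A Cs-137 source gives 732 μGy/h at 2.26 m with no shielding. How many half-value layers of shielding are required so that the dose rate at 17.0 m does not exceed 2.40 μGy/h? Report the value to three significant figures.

2.43 half-value layers

At 17.0 m, distance alone gives 732 × (2.26/17.0)² = 732 × 0.01767 = 12.93 μGy/h.
Further attenuation needed: 12.93/2.40 = 5.388.
n = log₂(5.388) = 2.430 half-value layers.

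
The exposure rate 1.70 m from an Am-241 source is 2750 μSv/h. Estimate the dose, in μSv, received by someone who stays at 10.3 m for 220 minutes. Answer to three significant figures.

275 μSv

Intensity scales as (d₁/d₂)², so rate at 10.3 m:
2750 × (1.70/10.3)² = 2750 × 0.02724 = 74.91 μSv/h.
Dose = rate × time = 74.91 μSv/h × 3.667 h = 274.7 μSv.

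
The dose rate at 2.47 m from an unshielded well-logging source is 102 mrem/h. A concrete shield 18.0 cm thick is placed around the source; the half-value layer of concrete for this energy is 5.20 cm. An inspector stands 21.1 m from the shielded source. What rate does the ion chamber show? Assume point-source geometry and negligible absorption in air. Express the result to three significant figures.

Distance alone: 102 × (2.47/21.1)² = 102 × 0.01370 = 1.397 mrem/h.
Shield: 18.0/5.20 = 3.462 half-value layers → attenuation 2^(−3.462) = 0.09075.
Combined: 1.397 × 0.09075 = 0.1268 mrem/h.

0.127 mrem/h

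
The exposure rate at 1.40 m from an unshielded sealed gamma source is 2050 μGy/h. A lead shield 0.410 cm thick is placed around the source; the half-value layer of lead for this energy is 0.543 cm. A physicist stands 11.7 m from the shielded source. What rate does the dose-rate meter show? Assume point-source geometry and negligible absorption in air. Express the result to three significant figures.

Distance alone: (1.40/11.7)² = 0.01432, so 2050 × 0.01432 = 29.36 μGy/h.
Shield: 0.410/0.543 = 0.7551 half-value layers → attenuation 2^(−0.7551) = 0.5925.
Combined: 29.36 × 0.5925 = 17.40 μGy/h.

17.4 μGy/h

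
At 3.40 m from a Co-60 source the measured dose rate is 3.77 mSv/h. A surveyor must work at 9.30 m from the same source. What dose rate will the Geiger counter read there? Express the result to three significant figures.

Applying the 1/r² law, scaling from 3.40 m to 9.30 m:
(3.40/9.30)² = 0.1337, so 3.77 × 0.1337 = 0.5040 mSv/h.

0.504 mSv/h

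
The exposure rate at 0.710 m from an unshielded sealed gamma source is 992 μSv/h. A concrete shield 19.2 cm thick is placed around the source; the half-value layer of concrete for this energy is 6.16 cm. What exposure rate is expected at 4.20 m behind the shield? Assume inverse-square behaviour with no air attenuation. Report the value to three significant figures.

3.27 μSv/h

Distance alone: (0.710/4.20)² = 0.02858, so 992 × 0.02858 = 28.35 μSv/h.
Shield: 19.2/6.16 = 3.117 half-value layers → attenuation 2^(−3.117) = 0.1153.
Combined: 28.35 × 0.1153 = 3.269 μSv/h.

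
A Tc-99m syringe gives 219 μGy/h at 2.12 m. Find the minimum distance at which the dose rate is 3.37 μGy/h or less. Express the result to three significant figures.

Applying the 1/r² law, d₂ = d₁·√(I₁/I₂).
I₁/I₂ = 219/3.37 = 64.99, so d₂ = 2.12 × √64.99 = 17.09 m.

17.1 m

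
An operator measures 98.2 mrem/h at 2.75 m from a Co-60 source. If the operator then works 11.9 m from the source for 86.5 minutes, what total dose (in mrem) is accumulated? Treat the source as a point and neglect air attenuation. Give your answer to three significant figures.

Applying the 1/r² law, rate at 11.9 m:
98.2 × (2.75/11.9)² = 98.2 × 0.05340 = 5.244 mrem/h.
Dose = rate × time = 5.244 mrem/h × 1.442 h = 7.562 mrem.

7.56 mrem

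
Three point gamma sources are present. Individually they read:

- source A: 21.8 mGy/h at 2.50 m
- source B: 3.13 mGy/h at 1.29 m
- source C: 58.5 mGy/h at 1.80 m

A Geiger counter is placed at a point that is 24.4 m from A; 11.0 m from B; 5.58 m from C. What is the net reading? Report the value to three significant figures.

6.36 mGy/h

By superposition, sum each source's inverse-square contribution:
A: 21.8 × (2.50/24.4)² = 0.2289 mGy/h
B: 3.13 × (1.29/11.0)² = 0.04305 mGy/h
C: 58.5 × (1.80/5.58)² = 6.087 mGy/h
Total = 0.2289 + 0.04305 + 6.087 = 6.359 mGy/h.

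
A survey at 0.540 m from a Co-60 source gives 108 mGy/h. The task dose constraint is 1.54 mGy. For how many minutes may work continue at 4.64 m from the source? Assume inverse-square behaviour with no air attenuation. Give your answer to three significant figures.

63.2 min

Since intensity falls as 1/r², rate at 4.64 m:
(0.540/4.64)² = 0.01354, so 108 × 0.01354 = 1.462 mGy/h.
Stay time = 1.54 mGy ÷ 1.462 mGy/h = 1.053 h = 63.18 min.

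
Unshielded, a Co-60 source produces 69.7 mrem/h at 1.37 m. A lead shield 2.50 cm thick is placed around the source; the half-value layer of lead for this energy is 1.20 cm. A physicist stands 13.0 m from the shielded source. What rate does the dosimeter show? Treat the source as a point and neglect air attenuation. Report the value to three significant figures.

Distance alone: 69.7 × (1.37/13.0)² = 69.7 × 0.01111 = 0.7744 mrem/h.
Shield: 2.50/1.20 = 2.083 half-value layers → attenuation 2^(−2.083) = 0.2360.
Combined: 0.7744 × 0.2360 = 0.1828 mrem/h.

0.183 mrem/h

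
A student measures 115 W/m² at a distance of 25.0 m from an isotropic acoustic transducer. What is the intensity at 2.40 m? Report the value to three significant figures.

12500 W/m²

By the inverse-square law, the rate at 2.40 m is
(25.0/2.40)² = 108.5, so 115 × 108.5 = 12480 W/m².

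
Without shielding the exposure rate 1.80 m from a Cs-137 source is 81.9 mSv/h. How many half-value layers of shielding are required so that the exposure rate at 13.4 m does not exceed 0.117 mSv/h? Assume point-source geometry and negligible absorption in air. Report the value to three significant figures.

At 13.4 m, distance alone gives (1.80/13.4)² = 0.01804, so 81.9 × 0.01804 = 1.477 mSv/h.
Further attenuation needed: 1.477/0.117 = 12.62.
n = log₂(12.62) = 3.658 half-value layers.

3.66 half-value layers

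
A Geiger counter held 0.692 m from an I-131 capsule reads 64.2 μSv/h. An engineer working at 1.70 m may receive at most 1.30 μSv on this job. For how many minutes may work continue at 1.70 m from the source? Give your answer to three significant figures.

By the inverse-square law, rate at 1.70 m:
(0.692/1.70)² = 0.1657, so 64.2 × 0.1657 = 10.64 μSv/h.
Stay time = 1.30 μSv ÷ 10.64 μSv/h = 0.1222 h = 7.332 min.

7.33 min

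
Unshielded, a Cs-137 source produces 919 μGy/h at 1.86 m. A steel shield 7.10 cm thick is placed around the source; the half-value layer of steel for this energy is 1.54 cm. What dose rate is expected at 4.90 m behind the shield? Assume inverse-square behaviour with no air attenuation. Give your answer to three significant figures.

5.42 μGy/h

Distance alone: (1.86/4.90)² = 0.1441, so 919 × 0.1441 = 132.4 μGy/h.
Shield: 7.10/1.54 = 4.610 half-value layers → attenuation 2^(−4.610) = 0.04095.
Combined: 132.4 × 0.04095 = 5.422 μGy/h.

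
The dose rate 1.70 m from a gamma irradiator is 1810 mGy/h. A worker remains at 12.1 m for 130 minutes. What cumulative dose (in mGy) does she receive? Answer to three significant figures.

Since intensity falls as 1/r², rate at 12.1 m:
1810 × (1.70/12.1)² = 1810 × 0.01974 = 35.73 mGy/h.
Dose = rate × time = 35.73 mGy/h × 2.167 h = 77.43 mGy.

77.4 mGy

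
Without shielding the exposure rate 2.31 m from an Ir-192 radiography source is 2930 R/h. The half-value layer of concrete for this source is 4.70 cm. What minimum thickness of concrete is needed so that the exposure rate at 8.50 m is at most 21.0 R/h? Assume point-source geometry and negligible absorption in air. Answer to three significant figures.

15.8 cm

At 8.50 m, distance alone gives (2.31/8.50)² = 0.07386, so 2930 × 0.07386 = 216.4 R/h.
Further attenuation needed: 216.4/21.0 = 10.30.
n = log₂(10.30) = 3.365 half-value layers.
Thickness = 3.365 × 4.70 cm = 15.82 cm.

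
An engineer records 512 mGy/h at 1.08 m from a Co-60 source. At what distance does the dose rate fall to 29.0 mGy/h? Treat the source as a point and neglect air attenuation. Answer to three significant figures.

By the inverse-square law, d₂ = d₁·√(I₁/I₂).
I₁/I₂ = 512/29.0 = 17.66, so d₂ = 1.08 × √17.66 = 4.539 m.

4.54 m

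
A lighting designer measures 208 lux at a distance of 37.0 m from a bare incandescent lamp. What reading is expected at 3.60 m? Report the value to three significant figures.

Since intensity falls as 1/r², the rate at 3.60 m is
(37.0/3.60)² = 105.6, so 208 × 105.6 = 21960 lux.

22000 lux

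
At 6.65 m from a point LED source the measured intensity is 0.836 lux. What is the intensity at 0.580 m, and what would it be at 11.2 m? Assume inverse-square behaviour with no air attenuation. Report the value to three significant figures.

Applying the 1/r² law,
At 0.580 m: 0.836 × (6.65/0.580)² = 0.836 × 131.5 = 109.9 lux
At 11.2 m: 109.9 × (0.580/11.2)² = 109.9 × 0.002682 = 0.2948 lux.

110 lux; 0.295 lux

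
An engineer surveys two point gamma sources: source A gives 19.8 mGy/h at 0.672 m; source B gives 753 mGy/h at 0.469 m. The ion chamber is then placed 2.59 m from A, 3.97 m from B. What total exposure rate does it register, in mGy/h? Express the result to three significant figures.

11.8 mGy/h

Each source contributes Iᵢ·(dᵢ/rᵢ)²; contributions add.
A: 19.8 × (0.672/2.59)² = 1.333 mGy/h
B: 753 × (0.469/3.97)² = 10.51 mGy/h
Total = 1.333 + 10.51 = 11.84 mGy/h.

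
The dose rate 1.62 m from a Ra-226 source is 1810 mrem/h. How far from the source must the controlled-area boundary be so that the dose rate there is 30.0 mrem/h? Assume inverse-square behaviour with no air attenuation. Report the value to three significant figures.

12.6 m

Intensity scales as (d₁/d₂)², so d₂ = d₁·√(I₁/I₂).
I₁/I₂ = 1810/30.0 = 60.33, so d₂ = 1.62 × √60.33 = 12.58 m.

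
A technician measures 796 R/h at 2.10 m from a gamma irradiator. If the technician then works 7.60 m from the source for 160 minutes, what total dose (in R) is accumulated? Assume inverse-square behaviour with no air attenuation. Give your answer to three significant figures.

Since intensity falls as 1/r², rate at 7.60 m:
796 × (2.10/7.60)² = 796 × 0.07635 = 60.77 R/h.
Dose = rate × time = 60.77 R/h × 2.667 h = 162.1 R.

162 R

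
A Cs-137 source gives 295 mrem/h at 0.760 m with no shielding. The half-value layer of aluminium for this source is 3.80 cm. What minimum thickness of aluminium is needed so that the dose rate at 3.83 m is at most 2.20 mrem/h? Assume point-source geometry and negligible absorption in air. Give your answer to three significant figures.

9.12 cm

At 3.83 m, distance alone gives (0.760/3.83)² = 0.03938, so 295 × 0.03938 = 11.62 mrem/h.
Further attenuation needed: 11.62/2.20 = 5.282.
n = log₂(5.282) = 2.401 half-value layers.
Thickness = 2.401 × 3.80 cm = 9.124 cm.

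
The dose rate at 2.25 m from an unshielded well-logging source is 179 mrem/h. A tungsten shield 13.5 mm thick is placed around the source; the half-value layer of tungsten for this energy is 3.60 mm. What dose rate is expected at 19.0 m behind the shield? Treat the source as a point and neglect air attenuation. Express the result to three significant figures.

0.187 mrem/h

Distance alone: 179 × (2.25/19.0)² = 179 × 0.01402 = 2.510 mrem/h.
Shield: 13.5/3.60 = 3.750 half-value layers → attenuation 2^(−3.750) = 0.07433.
Combined: 2.510 × 0.07433 = 0.1866 mrem/h.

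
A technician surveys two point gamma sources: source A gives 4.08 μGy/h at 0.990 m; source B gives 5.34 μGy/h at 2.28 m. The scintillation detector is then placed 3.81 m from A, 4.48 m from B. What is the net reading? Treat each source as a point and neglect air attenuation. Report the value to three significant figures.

1.66 μGy/h

Each source contributes Iᵢ·(dᵢ/rᵢ)²; contributions add.
A: 4.08 × (0.990/3.81)² = 0.2755 μGy/h
B: 5.34 × (2.28/4.48)² = 1.383 μGy/h
Total = 0.2755 + 1.383 = 1.659 μGy/h.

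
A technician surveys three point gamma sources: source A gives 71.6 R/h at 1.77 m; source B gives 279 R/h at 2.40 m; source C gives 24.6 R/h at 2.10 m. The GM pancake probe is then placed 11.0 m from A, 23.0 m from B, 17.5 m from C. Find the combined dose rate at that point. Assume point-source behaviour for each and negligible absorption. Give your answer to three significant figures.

By superposition, sum each source's inverse-square contribution:
A: 71.6 × (1.77/11.0)² = 1.854 R/h
B: 279 × (2.40/23.0)² = 3.038 R/h
C: 24.6 × (2.10/17.5)² = 0.3542 R/h
Total = 1.854 + 3.038 + 0.3542 = 5.246 R/h.

5.25 R/h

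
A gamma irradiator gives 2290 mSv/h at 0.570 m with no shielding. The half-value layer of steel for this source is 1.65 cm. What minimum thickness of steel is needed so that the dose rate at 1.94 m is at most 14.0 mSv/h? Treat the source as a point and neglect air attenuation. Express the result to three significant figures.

6.30 cm

At 1.94 m, distance alone gives 2290 × (0.570/1.94)² = 2290 × 0.08633 = 197.7 mSv/h.
Further attenuation needed: 197.7/14.0 = 14.12.
n = log₂(14.12) = 3.820 half-value layers.
Thickness = 3.820 × 1.65 cm = 6.303 cm.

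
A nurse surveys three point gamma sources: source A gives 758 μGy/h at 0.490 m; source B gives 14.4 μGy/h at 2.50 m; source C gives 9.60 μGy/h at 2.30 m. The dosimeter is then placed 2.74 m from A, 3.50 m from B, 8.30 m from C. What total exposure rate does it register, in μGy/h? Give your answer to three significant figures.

Each source contributes Iᵢ·(dᵢ/rᵢ)²; contributions add.
A: 758 × (0.490/2.74)² = 24.24 μGy/h
B: 14.4 × (2.50/3.50)² = 7.347 μGy/h
C: 9.60 × (2.30/8.30)² = 0.7372 μGy/h
Total = 24.24 + 7.347 + 0.7372 = 32.32 μGy/h.

32.3 μGy/h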